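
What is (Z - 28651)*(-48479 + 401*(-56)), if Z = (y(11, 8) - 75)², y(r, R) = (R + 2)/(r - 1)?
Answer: 1643918625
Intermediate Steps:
y(r, R) = (2 + R)/(-1 + r)
Z = 5476 (Z = ((2 + 8)/(-1 + 11) - 75)² = (10/10 - 75)² = ((⅒)*10 - 75)² = (1 - 75)² = (-74)² = 5476)
(Z - 28651)*(-48479 + 401*(-56)) = (5476 - 28651)*(-48479 + 401*(-56)) = -23175*(-48479 - 22456) = -23175*(-70935) = 1643918625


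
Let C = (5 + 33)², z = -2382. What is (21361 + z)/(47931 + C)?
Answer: 18979/49375 ≈ 0.38438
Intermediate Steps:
C = 1444 (C = 38² = 1444)
(21361 + z)/(47931 + C) = (21361 - 2382)/(47931 + 1444) = 18979/49375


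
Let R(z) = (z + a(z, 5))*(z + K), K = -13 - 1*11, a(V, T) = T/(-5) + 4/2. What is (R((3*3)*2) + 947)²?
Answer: 693889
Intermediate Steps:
a(V, T) = 2 - T/5 (a(V, T) = T*(-⅕) + 4*(½) = -T/5 + 2 = 2 - T/5)
K = -24 (K = -13 - 11 = -24)
R(z) = (1 + z)*(-24 + z) (R(z) = (z + (2 - ⅕*5))*(z - 24) = (z + (2 - 1))*(-24 + z) = (z + 1)*(-24 + z) = (1 + z)*(-24 + z))
(R((3*3)*2) + 947)² = ((-24 + ((3*3)*2)² - 23*3*3*2) + 947)² = ((-24 + (9*2)² - 207*2) + 947)² = ((-24 + 18² - 23*18) + 947)² = ((-24 + 324 - 414) + 947)² = (-114 + 947)² = 833² = 693889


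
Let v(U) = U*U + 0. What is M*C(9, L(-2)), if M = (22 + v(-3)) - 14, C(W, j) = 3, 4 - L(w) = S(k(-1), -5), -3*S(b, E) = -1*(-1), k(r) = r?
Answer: 51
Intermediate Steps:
S(b, E) = -⅓ (S(b, E) = -(-1)*(-1)/3 = -⅓*1 = -⅓)
L(w) = 13/3 (L(w) = 4 - 1*(-⅓) = 4 + ⅓ = 13/3)
v(U) = U² (v(U) = U² + 0 = U²)
M = 17 (M = (22 + (-3)²) - 14 = (22 + 9) - 14 = 31 - 14 = 17)
M*C(9, L(-2)) = 17*3 = 51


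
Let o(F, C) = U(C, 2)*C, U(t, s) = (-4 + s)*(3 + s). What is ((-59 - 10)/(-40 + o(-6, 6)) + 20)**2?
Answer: 4280761/10000 ≈ 428.08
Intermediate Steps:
o(F, C) = -10*C (o(F, C) = (-12 + 2**2 - 1*2)*C = (-12 + 4 - 2)*C = -10*C)
((-59 - 10)/(-40 + o(-6, 6)) + 20)**2 = ((-59 - 10)/(-40 - 10*6) + 20)**2 = (-69/(-40 - 60) + 20)**2 = (-69/(-100) + 20)**2 = (-69*(-1/100) + 20)**2 = (69/100 + 20)**2 = (2069/100)**2 = 4280761/10000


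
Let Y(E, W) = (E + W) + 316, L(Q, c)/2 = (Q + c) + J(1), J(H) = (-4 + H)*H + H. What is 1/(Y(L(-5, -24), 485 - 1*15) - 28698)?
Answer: -1/27974 ≈ -3.5747e-5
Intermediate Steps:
J(H) = H + H*(-4 + H) (J(H) = H*(-4 + H) + H = H + H*(-4 + H))
L(Q, c) = -4 + 2*Q + 2*c (L(Q, c) = 2*((Q + c) + 1*(-3 + 1)) = 2*((Q + c) + 1*(-2)) = 2*((Q + c) - 2) = 2*(-2 + Q + c) = -4 + 2*Q + 2*c)
Y(E, W) = 316 + E + W
1/(Y(L(-5, -24), 485 - 1*15) - 28698) = 1/((316 + (-4 + 2*(-5) + 2*(-24)) + (485 - 1*15)) - 28698) = 1/((316 + (-4 - 10 - 48) + (485 - 15)) - 28698) = 1/((316 - 62 + 470) - 28698) = 1/(724 - 28698) = 1/(-27974) = -1/27974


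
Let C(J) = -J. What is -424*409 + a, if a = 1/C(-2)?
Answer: -346831/2 ≈ -1.7342e+5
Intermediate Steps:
a = ½ (a = 1/(-1*(-2)) = 1/2 = ½ ≈ 0.50000)
-424*409 + a = -424*409 + ½ = -173416 + ½ = -346831/2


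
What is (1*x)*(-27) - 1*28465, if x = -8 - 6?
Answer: -28087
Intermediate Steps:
x = -14
(1*x)*(-27) - 1*28465 = (1*(-14))*(-27) - 1*28465 = -14*(-27) - 28465 = 378 - 28465 = -28087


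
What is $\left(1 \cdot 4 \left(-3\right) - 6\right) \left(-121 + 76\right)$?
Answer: $810$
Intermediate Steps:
$\left(1 \cdot 4 \left(-3\right) - 6\right) \left(-121 + 76\right) = \left(4 \left(-3\right) - 6\right) \left(-45\right) = \left(-12 - 6\right) \left(-45\right) = \left(-18\right) \left(-45\right) = 810$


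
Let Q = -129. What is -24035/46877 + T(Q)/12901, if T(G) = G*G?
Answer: 470004622/604760177 ≈ 0.77717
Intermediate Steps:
T(G) = G**2
-24035/46877 + T(Q)/12901 = -24035/46877 + (-129)**2/12901 = -24035*1/46877 + 16641*(1/12901) = -24035/46877 + 16641/12901 = 470004622/604760177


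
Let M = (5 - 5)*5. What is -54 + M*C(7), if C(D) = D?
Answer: -54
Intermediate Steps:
M = 0 (M = 0*5 = 0)
-54 + M*C(7) = -54 + 0*7 = -54 + 0 = -54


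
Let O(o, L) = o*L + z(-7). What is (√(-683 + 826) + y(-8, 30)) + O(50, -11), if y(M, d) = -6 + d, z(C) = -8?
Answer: -534 + √143 ≈ -522.04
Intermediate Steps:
O(o, L) = -8 + L*o (O(o, L) = o*L - 8 = L*o - 8 = -8 + L*o)
(√(-683 + 826) + y(-8, 30)) + O(50, -11) = (√(-683 + 826) + (-6 + 30)) + (-8 - 11*50) = (√143 + 24) + (-8 - 550) = (24 + √143) - 558 = -534 + √143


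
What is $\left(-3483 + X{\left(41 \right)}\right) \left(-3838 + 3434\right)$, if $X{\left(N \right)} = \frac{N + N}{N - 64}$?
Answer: $\frac{32397164}{23} \approx 1.4086 \cdot 10^{6}$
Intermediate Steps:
$X{\left(N \right)} = \frac{2 N}{-64 + N}$
$\left(-3483 + X{\left(41 \right)}\right) \left(-3838 + 3434\right) = \left(-3483 + 2 \cdot 41 \frac{1}{-64 + 41}\right) \left(-3838 + 3434\right) = \left(-3483 + 2 \cdot 41 \frac{1}{-23}\right) \left(-404\right) = \left(-3483 + 2 \cdot 41 \left(- \frac{1}{23}\right)\right) \left(-404\right) = \left(-3483 - \frac{82}{23}\right) \left(-404\right) = \left(- \frac{80191}{23}\right) \left(-404\right) = \frac{32397164}{23}$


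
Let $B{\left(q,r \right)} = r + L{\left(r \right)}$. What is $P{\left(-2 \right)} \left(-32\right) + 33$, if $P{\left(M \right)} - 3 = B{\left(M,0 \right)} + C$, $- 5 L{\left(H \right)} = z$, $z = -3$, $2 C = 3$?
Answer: $- \frac{651}{5} \approx -130.2$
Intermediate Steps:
$C = \frac{3}{2}$ ($C = \frac{1}{2} \cdot 3 = \frac{3}{2} \approx 1.5$)
$L{\left(H \right)} = \frac{3}{5}$ ($L{\left(H \right)} = \left(- \frac{1}{5}\right) \left(-3\right) = \frac{3}{5}$)
$B{\left(q,r \right)} = \frac{3}{5} + r$ ($B{\left(q,r \right)} = r + \frac{3}{5} = \frac{3}{5} + r$)
$P{\left(M \right)} = \frac{51}{10}$ ($P{\left(M \right)} = 3 + \left(\left(\frac{3}{5} + 0\right) + \frac{3}{2}\right) = 3 + \left(\frac{3}{5} + \frac{3}{2}\right) = 3 + \frac{21}{10} = \frac{51}{10}$)
$P{\left(-2 \right)} \left(-32\right) + 33 = \frac{51}{10} \left(-32\right) + 33 = - \frac{816}{5} + 33 = - \frac{651}{5}$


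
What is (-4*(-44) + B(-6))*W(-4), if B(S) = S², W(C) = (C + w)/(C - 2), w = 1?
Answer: 106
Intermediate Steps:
W(C) = (1 + C)/(-2 + C) (W(C) = (C + 1)/(C - 2) = (1 + C)/(-2 + C))
(-4*(-44) + B(-6))*W(-4) = (-4*(-44) + (-6)²)*((1 - 4)/(-2 - 4)) = (176 + 36)*(-3/(-6)) = 212*(-⅙*(-3)) = 212*(½) = 106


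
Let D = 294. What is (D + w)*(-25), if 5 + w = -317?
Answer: 700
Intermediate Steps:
w = -322 (w = -5 - 317 = -322)
(D + w)*(-25) = (294 - 322)*(-25) = -28*(-25) = 700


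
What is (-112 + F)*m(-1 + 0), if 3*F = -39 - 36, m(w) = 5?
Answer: -685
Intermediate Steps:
F = -25 (F = (-39 - 36)/3 = (⅓)*(-75) = -25)
(-112 + F)*m(-1 + 0) = (-112 - 25)*5 = -137*5 = -685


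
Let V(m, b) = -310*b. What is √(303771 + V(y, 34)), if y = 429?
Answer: √293231 ≈ 541.51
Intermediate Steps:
√(303771 + V(y, 34)) = √(303771 - 310*34) = √(303771 - 10540) = √293231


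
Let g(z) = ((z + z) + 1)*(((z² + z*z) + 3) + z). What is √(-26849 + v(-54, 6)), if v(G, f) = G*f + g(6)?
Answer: 2*I*√6530 ≈ 161.62*I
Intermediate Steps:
g(z) = (1 + 2*z)*(3 + z + 2*z²) (g(z) = (2*z + 1)*(((z² + z²) + 3) + z) = (1 + 2*z)*((2*z² + 3) + z) = (1 + 2*z)*((3 + 2*z²) + z) = (1 + 2*z)*(3 + z + 2*z²))
v(G, f) = 1053 + G*f (v(G, f) = G*f + (3 + 4*6² + 4*6³ + 7*6) = G*f + (3 + 4*36 + 4*216 + 42) = G*f + (3 + 144 + 864 + 42) = G*f + 1053 = 1053 + G*f)
√(-26849 + v(-54, 6)) = √(-26849 + (1053 - 54*6)) = √(-26849 + (1053 - 324)) = √(-26849 + 729) = √(-26120) = 2*I*√6530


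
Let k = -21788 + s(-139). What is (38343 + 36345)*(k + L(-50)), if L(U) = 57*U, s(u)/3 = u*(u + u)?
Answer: 6818118144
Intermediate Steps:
s(u) = 6*u**2 (s(u) = 3*(u*(u + u)) = 3*(u*(2*u)) = 3*(2*u**2) = 6*u**2)
k = 94138 (k = -21788 + 6*(-139)**2 = -21788 + 6*19321 = -21788 + 115926 = 94138)
(38343 + 36345)*(k + L(-50)) = (38343 + 36345)*(94138 + 57*(-50)) = 74688*(94138 - 2850) = 74688*91288 = 6818118144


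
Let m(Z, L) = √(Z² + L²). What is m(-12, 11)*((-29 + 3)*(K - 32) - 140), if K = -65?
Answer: 2382*√265 ≈ 38776.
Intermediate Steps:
m(Z, L) = √(L² + Z²)
m(-12, 11)*((-29 + 3)*(K - 32) - 140) = √(11² + (-12)²)*((-29 + 3)*(-65 - 32) - 140) = √(121 + 144)*(-26*(-97) - 140) = √265*(2522 - 140) = √265*2382 = 2382*√265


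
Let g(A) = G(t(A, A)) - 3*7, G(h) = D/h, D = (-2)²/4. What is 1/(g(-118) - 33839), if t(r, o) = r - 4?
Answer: -122/4130921 ≈ -2.9533e-5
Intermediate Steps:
D = 1 (D = 4*(¼) = 1)
t(r, o) = -4 + r
G(h) = 1/h
g(A) = -21 + 1/(-4 + A) (g(A) = 1/(-4 + A) - 3*7 = 1/(-4 + A) - 21 = -21 + 1/(-4 + A))
1/(g(-118) - 33839) = 1/((85 - 21*(-118))/(-4 - 118) - 33839) = 1/((85 + 2478)/(-122) - 33839) = 1/(-1/122*2563 - 33839) = 1/(-2563/122 - 33839) = 1/(-4130921/122) = -122/4130921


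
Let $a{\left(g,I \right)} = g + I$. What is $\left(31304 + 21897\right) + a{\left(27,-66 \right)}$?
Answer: $53162$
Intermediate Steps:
$a{\left(g,I \right)} = I + g$
$\left(31304 + 21897\right) + a{\left(27,-66 \right)} = \left(31304 + 21897\right) + \left(-66 + 27\right) = 53201 - 39 = 53162$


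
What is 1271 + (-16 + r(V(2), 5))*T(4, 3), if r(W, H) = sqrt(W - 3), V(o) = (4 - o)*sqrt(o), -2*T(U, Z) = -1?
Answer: 1263 + sqrt(-3 + 2*sqrt(2))/2 ≈ 1263.0 + 0.20711*I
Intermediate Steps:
T(U, Z) = 1/2 (T(U, Z) = -1/2*(-1) = 1/2)
V(o) = sqrt(o)*(4 - o)
r(W, H) = sqrt(-3 + W)
1271 + (-16 + r(V(2), 5))*T(4, 3) = 1271 + (-16 + sqrt(-3 + sqrt(2)*(4 - 1*2)))*(1/2) = 1271 + (-16 + sqrt(-3 + sqrt(2)*(4 - 2)))*(1/2) = 1271 + (-16 + sqrt(-3 + sqrt(2)*2))*(1/2) = 1271 + (-16 + sqrt(-3 + 2*sqrt(2)))*(1/2) = 1271 + (-8 + sqrt(-3 + 2*sqrt(2))/2) = 1263 + sqrt(-3 + 2*sqrt(2))/2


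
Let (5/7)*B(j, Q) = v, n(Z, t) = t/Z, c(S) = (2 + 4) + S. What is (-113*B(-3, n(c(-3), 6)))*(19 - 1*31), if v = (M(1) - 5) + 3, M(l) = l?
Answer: -9492/5 ≈ -1898.4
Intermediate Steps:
c(S) = 6 + S
v = -1 (v = (1 - 5) + 3 = -4 + 3 = -1)
B(j, Q) = -7/5 (B(j, Q) = (7/5)*(-1) = -7/5)
(-113*B(-3, n(c(-3), 6)))*(19 - 1*31) = (-113*(-7/5))*(19 - 1*31) = 791*(19 - 31)/5 = (791/5)*(-12) = -9492/5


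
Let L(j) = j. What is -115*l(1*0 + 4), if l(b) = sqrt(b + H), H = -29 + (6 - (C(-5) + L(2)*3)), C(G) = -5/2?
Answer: -345*I*sqrt(10)/2 ≈ -545.49*I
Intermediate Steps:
C(G) = -5/2 (C(G) = -5*1/2 = -5/2)
H = -53/2 (H = -29 + (6 - (-5/2 + 2*3)) = -29 + (6 - (-5/2 + 6)) = -29 + (6 - 1*7/2) = -29 + (6 - 7/2) = -29 + 5/2 = -53/2 ≈ -26.500)
l(b) = sqrt(-53/2 + b) (l(b) = sqrt(b - 53/2) = sqrt(-53/2 + b))
-115*l(1*0 + 4) = -115*sqrt(-106 + 4*(1*0 + 4))/2 = -115*sqrt(-106 + 4*(0 + 4))/2 = -115*sqrt(-106 + 4*4)/2 = -115*sqrt(-106 + 16)/2 = -115*sqrt(-90)/2 = -115*3*I*sqrt(10)/2 = -345*I*sqrt(10)/2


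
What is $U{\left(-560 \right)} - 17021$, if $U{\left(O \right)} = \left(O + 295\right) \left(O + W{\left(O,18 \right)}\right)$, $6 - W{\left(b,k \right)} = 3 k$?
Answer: $144099$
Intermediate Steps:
$W{\left(b,k \right)} = 6 - 3 k$
$U{\left(O \right)} = \left(-48 + O\right) \left(295 + O\right)$ ($U{\left(O \right)} = \left(O + 295\right) \left(O + \left(6 - 54\right)\right) = \left(295 + O\right) \left(O + \left(6 - 54\right)\right) = \left(295 + O\right) \left(O - 48\right) = \left(295 + O\right) \left(-48 + O\right) = \left(-48 + O\right) \left(295 + O\right)$)
$U{\left(-560 \right)} - 17021 = \left(-14160 + \left(-560\right)^{2} + 247 \left(-560\right)\right) - 17021 = \left(-14160 + 313600 - 138320\right) - 17021 = 161120 - 17021 = 144099$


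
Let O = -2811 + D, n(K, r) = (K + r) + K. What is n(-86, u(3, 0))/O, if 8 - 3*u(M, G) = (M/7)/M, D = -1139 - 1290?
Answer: 3557/110040 ≈ 0.032325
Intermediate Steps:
D = -2429
u(M, G) = 55/21 (u(M, G) = 8/3 - M/7/(3*M) = 8/3 - 1/3*1/7 = 8/3 - 1/21 = 55/21)
n(K, r) = r + 2*K
O = -5240 (O = -2811 - 2429 = -5240)
n(-86, u(3, 0))/O = (55/21 + 2*(-86))/(-5240) = (55/21 - 172)*(-1/5240) = -3557/21*(-1/5240) = 3557/110040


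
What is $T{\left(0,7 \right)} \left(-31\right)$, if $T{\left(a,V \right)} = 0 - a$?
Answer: $0$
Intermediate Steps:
$T{\left(a,V \right)} = - a$
$T{\left(0,7 \right)} \left(-31\right) = \left(-1\right) 0 \left(-31\right) = 0 \left(-31\right) = 0$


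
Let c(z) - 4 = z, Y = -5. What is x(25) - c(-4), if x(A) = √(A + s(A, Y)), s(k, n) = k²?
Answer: 5*√26 ≈ 25.495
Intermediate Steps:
c(z) = 4 + z
x(A) = √(A + A²)
x(25) - c(-4) = √(25*(1 + 25)) - (4 - 4) = √(25*26) - 1*0 = √650 + 0 = 5*√26 + 0 = 5*√26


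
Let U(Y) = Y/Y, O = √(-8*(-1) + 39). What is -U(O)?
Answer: -1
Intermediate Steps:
O = √47 (O = √(8 + 39) = √47 ≈ 6.8557)
U(Y) = 1
-U(O) = -1*1 = -1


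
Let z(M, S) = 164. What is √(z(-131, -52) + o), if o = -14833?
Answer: I*√14669 ≈ 121.12*I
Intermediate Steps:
√(z(-131, -52) + o) = √(164 - 14833) = √(-14669) = I*√14669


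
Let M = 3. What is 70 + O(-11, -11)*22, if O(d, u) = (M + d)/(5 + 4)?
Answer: 454/9 ≈ 50.444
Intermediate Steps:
O(d, u) = ⅓ + d/9 (O(d, u) = (3 + d)/(5 + 4) = (3 + d)/9 = (3 + d)*(⅑) = ⅓ + d/9)
70 + O(-11, -11)*22 = 70 + (⅓ + (⅑)*(-11))*22 = 70 + (⅓ - 11/9)*22 = 70 - 8/9*22 = 70 - 176/9 = 454/9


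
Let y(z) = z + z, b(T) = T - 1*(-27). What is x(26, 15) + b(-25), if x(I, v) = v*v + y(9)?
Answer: 245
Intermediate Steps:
b(T) = 27 + T (b(T) = T + 27 = 27 + T)
y(z) = 2*z
x(I, v) = 18 + v² (x(I, v) = v*v + 2*9 = v² + 18 = 18 + v²)
x(26, 15) + b(-25) = (18 + 15²) + (27 - 25) = (18 + 225) + 2 = 243 + 2 = 245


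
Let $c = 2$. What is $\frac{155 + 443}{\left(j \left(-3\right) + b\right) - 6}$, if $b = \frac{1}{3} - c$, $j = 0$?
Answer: $-78$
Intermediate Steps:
$b = - \frac{5}{3}$ ($b = \frac{1}{3} - 2 = - \frac{5}{3} \approx -1.6667$)
$\frac{155 + 443}{\left(j \left(-3\right) + b\right) - 6} = \frac{155 + 443}{\left(0 \left(-3\right) - \frac{5}{3}\right) - 6} = \frac{598}{\left(0 - \frac{5}{3}\right) - 6} = \frac{598}{- \frac{5}{3} - 6} = \frac{598}{- \frac{23}{3}} = 598 \left(- \frac{3}{23}\right) = -78$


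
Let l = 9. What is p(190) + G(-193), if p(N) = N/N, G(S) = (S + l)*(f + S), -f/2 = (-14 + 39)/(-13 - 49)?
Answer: 1096303/31 ≈ 35365.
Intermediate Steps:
f = 25/31 (f = -2*(-14 + 39)/(-13 - 49) = -50/(-62) = -50*(-1)/62 = -2*(-25/62) = 25/31 ≈ 0.80645)
G(S) = (9 + S)*(25/31 + S) (G(S) = (S + 9)*(25/31 + S) = (9 + S)*(25/31 + S))
p(N) = 1
p(190) + G(-193) = 1 + (225/31 + (-193)² + (304/31)*(-193)) = 1 + (225/31 + 37249 - 58672/31) = 1 + 1096272/31 = 1096303/31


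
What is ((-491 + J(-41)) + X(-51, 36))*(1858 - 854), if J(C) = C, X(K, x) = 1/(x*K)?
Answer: -245165003/459 ≈ -5.3413e+5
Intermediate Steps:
X(K, x) = 1/(K*x)
((-491 + J(-41)) + X(-51, 36))*(1858 - 854) = ((-491 - 41) + 1/(-51*36))*(1858 - 854) = (-532 - 1/51*1/36)*1004 = (-532 - 1/1836)*1004 = -976753/1836*1004 = -245165003/459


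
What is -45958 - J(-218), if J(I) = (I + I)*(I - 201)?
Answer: -228642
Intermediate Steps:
J(I) = 2*I*(-201 + I) (J(I) = (2*I)*(-201 + I) = 2*I*(-201 + I))
-45958 - J(-218) = -45958 - 2*(-218)*(-201 - 218) = -45958 - 2*(-218)*(-419) = -45958 - 1*182684 = -45958 - 182684 = -228642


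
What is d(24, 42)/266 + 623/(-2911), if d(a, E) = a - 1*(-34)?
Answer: 1560/387163 ≈ 0.0040293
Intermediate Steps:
d(a, E) = 34 + a (d(a, E) = a + 34 = 34 + a)
d(24, 42)/266 + 623/(-2911) = (34 + 24)/266 + 623/(-2911) = 58*(1/266) + 623*(-1/2911) = 29/133 - 623/2911 = 1560/387163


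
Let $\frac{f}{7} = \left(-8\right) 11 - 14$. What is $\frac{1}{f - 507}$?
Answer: $- \frac{1}{1221} \approx -0.000819$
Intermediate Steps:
$f = -714$ ($f = 7 \left(\left(-8\right) 11 - 14\right) = 7 \left(-88 - 14\right) = 7 \left(-102\right) = -714$)
$\frac{1}{f - 507} = \frac{1}{-714 - 507} = \frac{1}{-1221} = - \frac{1}{1221}$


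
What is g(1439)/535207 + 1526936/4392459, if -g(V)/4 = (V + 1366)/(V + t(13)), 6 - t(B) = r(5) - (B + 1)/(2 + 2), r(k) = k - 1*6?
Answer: 2369042030065088/6815186056833687 ≈ 0.34761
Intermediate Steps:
r(k) = -6 + k (r(k) = k - 6 = -6 + k)
t(B) = 29/4 + B/4 (t(B) = 6 - ((-6 + 5) - (B + 1)/(2 + 2)) = 6 - (-1 - (1 + B)/4) = 6 - (-1 - (¼ + B/4)) = 6 - (-1 + (-¼ - B/4)) = 6 - (-5/4 - B/4) = 6 + (5/4 + B/4) = 29/4 + B/4)
g(V) = -4*(1366 + V)/(21/2 + V) (g(V) = -4*(V + 1366)/(V + (29/4 + (¼)*13)) = -4*(1366 + V)/(V + (29/4 + 13/4)) = -4*(1366 + V)/(V + 21/2) = -4*(1366 + V)/(21/2 + V))
g(1439)/535207 + 1526936/4392459 = (8*(-1366 - 1*1439)/(21 + 2*1439))/535207 + 1526936/4392459 = (8*(-1366 - 1439)/(21 + 2878))*(1/535207) + 1526936*(1/4392459) = (8*(-2805)/2899)*(1/535207) + 1526936/4392459 = (8*(1/2899)*(-2805))*(1/535207) + 1526936/4392459 = -22440/2899*1/535207 + 1526936/4392459 = -22440/1551565093 + 1526936/4392459 = 2369042030065088/6815186056833687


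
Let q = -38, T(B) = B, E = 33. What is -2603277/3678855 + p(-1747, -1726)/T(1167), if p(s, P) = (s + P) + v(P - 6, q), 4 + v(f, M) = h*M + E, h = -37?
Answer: -3511843583/1431074595 ≈ -2.4540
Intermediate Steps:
v(f, M) = 29 - 37*M (v(f, M) = -4 + (-37*M + 33) = -4 + (33 - 37*M) = 29 - 37*M)
p(s, P) = 1435 + P + s (p(s, P) = (s + P) + (29 - 37*(-38)) = (P + s) + (29 + 1406) = (P + s) + 1435 = 1435 + P + s)
-2603277/3678855 + p(-1747, -1726)/T(1167) = -2603277/3678855 + (1435 - 1726 - 1747)/1167 = -2603277*1/3678855 - 2038*1/1167 = -867759/1226285 - 2038/1167 = -3511843583/1431074595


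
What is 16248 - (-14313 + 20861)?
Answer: 9700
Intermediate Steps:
16248 - (-14313 + 20861) = 16248 - 1*6548 = 16248 - 6548 = 9700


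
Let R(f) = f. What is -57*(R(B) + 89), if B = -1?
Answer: -5016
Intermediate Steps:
-57*(R(B) + 89) = -57*(-1 + 89) = -57*88 = -5016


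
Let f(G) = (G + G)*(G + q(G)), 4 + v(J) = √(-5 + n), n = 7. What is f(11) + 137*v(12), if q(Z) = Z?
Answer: -64 + 137*√2 ≈ 129.75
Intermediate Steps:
v(J) = -4 + √2 (v(J) = -4 + √(-5 + 7) = -4 + √2)
f(G) = 4*G² (f(G) = (G + G)*(G + G) = (2*G)*(2*G) = 4*G²)
f(11) + 137*v(12) = 4*11² + 137*(-4 + √2) = 4*121 + (-548 + 137*√2) = 484 + (-548 + 137*√2) = -64 + 137*√2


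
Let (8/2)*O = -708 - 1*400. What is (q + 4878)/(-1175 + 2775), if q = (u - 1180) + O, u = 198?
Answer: 3619/1600 ≈ 2.2619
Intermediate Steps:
O = -277 (O = (-708 - 1*400)/4 = (-708 - 400)/4 = (1/4)*(-1108) = -277)
q = -1259 (q = (198 - 1180) - 277 = -982 - 277 = -1259)
(q + 4878)/(-1175 + 2775) = (-1259 + 4878)/(-1175 + 2775) = 3619/1600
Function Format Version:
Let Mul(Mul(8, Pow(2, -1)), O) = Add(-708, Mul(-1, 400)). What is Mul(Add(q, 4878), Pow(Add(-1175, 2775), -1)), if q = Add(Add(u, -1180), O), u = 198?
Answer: Rational(3619, 1600) ≈ 2.2619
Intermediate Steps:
O = -277 (O = Mul(Rational(1, 4), Add(-708, Mul(-1, 400))) = Mul(Rational(1, 4), Add(-708, -400)) = Mul(Rational(1, 4), -1108) = -277)
q = -1259 (q = Add(Add(198, -1180), -277) = Add(-982, -277) = -1259)
Mul(Add(q, 4878), Pow(Add(-1175, 2775), -1)) = Mul(Add(-1259, 4878), Pow(Add(-1175, 2775), -1)) = Mul(3619, Pow(1600, -1)) = Mul(3619, Rational(1, 1600)) = Rational(3619, 1600)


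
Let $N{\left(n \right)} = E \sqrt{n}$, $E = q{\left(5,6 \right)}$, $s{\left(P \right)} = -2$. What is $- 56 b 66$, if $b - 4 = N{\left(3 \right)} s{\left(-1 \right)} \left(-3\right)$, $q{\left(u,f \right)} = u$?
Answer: $-14784 - 110880 \sqrt{3} \approx -2.0683 \cdot 10^{5}$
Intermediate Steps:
$E = 5$
$N{\left(n \right)} = 5 \sqrt{n}$
$b = 4 + 30 \sqrt{3}$ ($b = 4 + 5 \sqrt{3} \left(-2\right) \left(-3\right) = 4 + - 10 \sqrt{3} \left(-3\right) = 4 + 30 \sqrt{3} \approx 55.962$)
$- 56 b 66 = - 56 \left(4 + 30 \sqrt{3}\right) 66 = \left(-224 - 1680 \sqrt{3}\right) 66 = -14784 - 110880 \sqrt{3}$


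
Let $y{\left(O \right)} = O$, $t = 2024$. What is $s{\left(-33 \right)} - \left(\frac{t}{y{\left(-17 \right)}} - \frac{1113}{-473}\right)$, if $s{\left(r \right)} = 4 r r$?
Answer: $\frac{35965027}{8041} \approx 4472.7$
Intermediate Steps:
$s{\left(r \right)} = 4 r^{2}$
$s{\left(-33 \right)} - \left(\frac{t}{y{\left(-17 \right)}} - \frac{1113}{-473}\right) = 4 \left(-33\right)^{2} - \left(\frac{2024}{-17} - \frac{1113}{-473}\right) = 4 \cdot 1089 - \left(2024 \left(- \frac{1}{17}\right) - - \frac{1113}{473}\right) = 4356 - \left(- \frac{2024}{17} + \frac{1113}{473}\right) = 4356 - - \frac{938431}{8041} = 4356 + \frac{938431}{8041} = \frac{35965027}{8041}$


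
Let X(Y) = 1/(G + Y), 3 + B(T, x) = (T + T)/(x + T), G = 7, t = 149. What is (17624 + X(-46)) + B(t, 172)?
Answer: 73536200/4173 ≈ 17622.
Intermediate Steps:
B(T, x) = -3 + 2*T/(T + x) (B(T, x) = -3 + (T + T)/(x + T) = -3 + (2*T)/(T + x) = -3 + 2*T/(T + x))
X(Y) = 1/(7 + Y)
(17624 + X(-46)) + B(t, 172) = (17624 + 1/(7 - 46)) + (-1*149 - 3*172)/(149 + 172) = (17624 + 1/(-39)) + (-149 - 516)/321 = (17624 - 1/39) + (1/321)*(-665) = 687335/39 - 665/321 = 73536200/4173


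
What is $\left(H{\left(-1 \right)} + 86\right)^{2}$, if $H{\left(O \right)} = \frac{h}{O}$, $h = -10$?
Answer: $9216$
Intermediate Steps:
$H{\left(O \right)} = - \frac{10}{O}$
$\left(H{\left(-1 \right)} + 86\right)^{2} = \left(- \frac{10}{-1} + 86\right)^{2} = \left(\left(-10\right) \left(-1\right) + 86\right)^{2} = \left(10 + 86\right)^{2} = 96^{2} = 9216$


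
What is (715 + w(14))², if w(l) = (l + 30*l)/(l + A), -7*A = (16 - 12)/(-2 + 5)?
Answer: 11714165824/21025 ≈ 5.5715e+5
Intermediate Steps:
A = -4/21 (A = -(16 - 12)/(7*(-2 + 5)) = -4/(7*3) = -⅐*4/3 = -4/21 ≈ -0.19048)
w(l) = 31*l/(-4/21 + l) (w(l) = (l + 30*l)/(l - 4/21) = (31*l)/(-4/21 + l) = 31*l/(-4/21 + l))
(715 + w(14))² = (715 + 651*14/(-4 + 21*14))² = (715 + 651*14/(-4 + 294))² = (715 + 651*14/290)² = (715 + 651*14*(1/290))² = (715 + 4557/145)² = (108232/145)² = 11714165824/21025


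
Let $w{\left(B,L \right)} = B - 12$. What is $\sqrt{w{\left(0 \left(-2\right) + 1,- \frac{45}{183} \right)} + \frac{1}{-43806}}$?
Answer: $\frac{i \sqrt{430789098}}{6258} \approx 3.3166 i$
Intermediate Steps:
$w{\left(B,L \right)} = -12 + B$
$\sqrt{w{\left(0 \left(-2\right) + 1,- \frac{45}{183} \right)} + \frac{1}{-43806}} = \sqrt{\left(-12 + \left(0 \left(-2\right) + 1\right)\right) + \frac{1}{-43806}} = \sqrt{\left(-12 + \left(0 + 1\right)\right) - \frac{1}{43806}} = \sqrt{\left(-12 + 1\right) - \frac{1}{43806}} = \sqrt{-11 - \frac{1}{43806}} = \sqrt{- \frac{481867}{43806}} = \frac{i \sqrt{430789098}}{6258}$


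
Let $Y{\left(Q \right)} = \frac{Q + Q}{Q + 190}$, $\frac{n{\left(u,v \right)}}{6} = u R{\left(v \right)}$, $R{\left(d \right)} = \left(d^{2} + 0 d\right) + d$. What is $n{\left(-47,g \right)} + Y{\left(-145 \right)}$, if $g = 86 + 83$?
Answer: $- \frac{72916798}{9} \approx -8.1019 \cdot 10^{6}$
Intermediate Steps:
$R{\left(d \right)} = d + d^{2}$ ($R{\left(d \right)} = \left(d^{2} + 0\right) + d = d^{2} + d = d + d^{2}$)
$g = 169$
$n{\left(u,v \right)} = 6 u v \left(1 + v\right)$
$Y{\left(Q \right)} = \frac{2 Q}{190 + Q}$
$n{\left(-47,g \right)} + Y{\left(-145 \right)} = 6 \left(-47\right) 169 \left(1 + 169\right) + 2 \left(-145\right) \frac{1}{190 - 145} = 6 \left(-47\right) 169 \cdot 170 + 2 \left(-145\right) \frac{1}{45} = -8101860 + 2 \left(-145\right) \frac{1}{45} = -8101860 - \frac{58}{9} = - \frac{72916798}{9}$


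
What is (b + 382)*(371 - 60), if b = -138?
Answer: 75884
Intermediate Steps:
(b + 382)*(371 - 60) = (-138 + 382)*(371 - 60) = 244*311 = 75884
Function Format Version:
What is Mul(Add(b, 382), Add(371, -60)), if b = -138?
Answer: 75884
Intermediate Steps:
Mul(Add(b, 382), Add(371, -60)) = Mul(Add(-138, 382), Add(371, -60)) = Mul(244, 311) = 75884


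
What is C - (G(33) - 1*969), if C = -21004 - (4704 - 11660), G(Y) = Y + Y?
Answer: -13145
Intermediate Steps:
G(Y) = 2*Y
C = -14048 (C = -21004 - 1*(-6956) = -21004 + 6956 = -14048)
C - (G(33) - 1*969) = -14048 - (2*33 - 1*969) = -14048 - (66 - 969) = -14048 - 1*(-903) = -14048 + 903 = -13145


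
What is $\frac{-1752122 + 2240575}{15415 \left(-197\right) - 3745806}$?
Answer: $- \frac{488453}{6782561} \approx -0.072016$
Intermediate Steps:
$\frac{-1752122 + 2240575}{15415 \left(-197\right) - 3745806} = \frac{488453}{-3036755 - 3745806} = \frac{488453}{-6782561} = 488453 \left(- \frac{1}{6782561}\right) = - \frac{488453}{6782561}$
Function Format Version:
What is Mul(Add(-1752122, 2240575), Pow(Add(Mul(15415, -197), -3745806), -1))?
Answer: Rational(-488453, 6782561) ≈ -0.072016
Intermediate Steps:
Mul(Add(-1752122, 2240575), Pow(Add(Mul(15415, -197), -3745806), -1)) = Mul(488453, Pow(Add(-3036755, -3745806), -1)) = Mul(488453, Pow(-6782561, -1)) = Mul(488453, Rational(-1, 6782561)) = Rational(-488453, 6782561)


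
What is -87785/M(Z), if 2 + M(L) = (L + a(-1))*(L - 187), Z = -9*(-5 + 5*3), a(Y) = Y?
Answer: -17557/5041 ≈ -3.4828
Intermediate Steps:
Z = -90 (Z = -9*(-5 + 15) = -9*10 = -90)
M(L) = -2 + (-1 + L)*(-187 + L) (M(L) = -2 + (L - 1)*(L - 187) = -2 + (-1 + L)*(-187 + L))
-87785/M(Z) = -87785/(185 + (-90)² - 188*(-90)) = -87785/(185 + 8100 + 16920) = -87785/25205 = -87785*1/25205 = -17557/5041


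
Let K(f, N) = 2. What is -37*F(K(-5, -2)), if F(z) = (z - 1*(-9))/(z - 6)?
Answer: 407/4 ≈ 101.75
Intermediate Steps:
F(z) = (9 + z)/(-6 + z) (F(z) = (z + 9)/(-6 + z) = (9 + z)/(-6 + z))
-37*F(K(-5, -2)) = -37*(9 + 2)/(-6 + 2) = -37*11/(-4) = -(-37)*11/4 = -37*(-11/4) = 407/4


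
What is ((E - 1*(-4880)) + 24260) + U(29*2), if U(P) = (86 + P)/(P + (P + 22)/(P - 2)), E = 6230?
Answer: 919683/26 ≈ 35372.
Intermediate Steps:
U(P) = (86 + P)/(P + (22 + P)/(-2 + P))
((E - 1*(-4880)) + 24260) + U(29*2) = ((6230 - 1*(-4880)) + 24260) + (-172 + (29*2)² + 84*(29*2))/(22 + (29*2)² - 29*2) = ((6230 + 4880) + 24260) + (-172 + 58² + 84*58)/(22 + 58² - 1*58) = (11110 + 24260) + (-172 + 3364 + 4872)/(22 + 3364 - 58) = 35370 + 8064/3328 = 35370 + (1/3328)*8064 = 35370 + 63/26 = 919683/26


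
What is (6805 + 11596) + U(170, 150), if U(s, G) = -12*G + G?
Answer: 16751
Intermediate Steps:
U(s, G) = -11*G
(6805 + 11596) + U(170, 150) = (6805 + 11596) - 11*150 = 18401 - 1650 = 16751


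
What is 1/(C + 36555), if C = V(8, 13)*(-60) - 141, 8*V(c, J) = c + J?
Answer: 2/72513 ≈ 2.7581e-5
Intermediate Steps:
V(c, J) = J/8 + c/8 (V(c, J) = (c + J)/8 = (J + c)/8 = J/8 + c/8)
C = -597/2 (C = ((1/8)*13 + (1/8)*8)*(-60) - 141 = (13/8 + 1)*(-60) - 141 = (21/8)*(-60) - 141 = -315/2 - 141 = -597/2 ≈ -298.50)
1/(C + 36555) = 1/(-597/2 + 36555) = 1/(72513/2) = 2/72513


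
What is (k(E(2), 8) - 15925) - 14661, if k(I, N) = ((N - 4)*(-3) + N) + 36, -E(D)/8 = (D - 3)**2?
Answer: -30554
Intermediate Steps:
E(D) = -8*(-3 + D)**2 (E(D) = -8*(D - 3)**2 = -8*(-3 + D)**2)
k(I, N) = 48 - 2*N (k(I, N) = ((-4 + N)*(-3) + N) + 36 = ((12 - 3*N) + N) + 36 = (12 - 2*N) + 36 = 48 - 2*N)
(k(E(2), 8) - 15925) - 14661 = ((48 - 2*8) - 15925) - 14661 = ((48 - 16) - 15925) - 14661 = (32 - 15925) - 14661 = -15893 - 14661 = -30554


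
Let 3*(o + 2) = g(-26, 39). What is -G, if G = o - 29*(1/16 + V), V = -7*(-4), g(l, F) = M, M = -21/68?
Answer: 221929/272 ≈ 815.92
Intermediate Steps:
M = -21/68 (M = -21*1/68 = -21/68 ≈ -0.30882)
g(l, F) = -21/68
V = 28 (V = -1*(-28) = 28)
o = -143/68 (o = -2 + (⅓)*(-21/68) = -2 - 7/68 = -143/68 ≈ -2.1029)
G = -221929/272 (G = -143/68 - 29*(1/16 + 28) = -143/68 - 29*449/16 = -143/68 - 13021/16 = -221929/272 ≈ -815.92)
-G = -1*(-221929/272) = 221929/272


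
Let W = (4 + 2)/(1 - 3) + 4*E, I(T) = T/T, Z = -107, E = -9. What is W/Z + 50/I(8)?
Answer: 5389/107 ≈ 50.365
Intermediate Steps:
I(T) = 1
W = -39 (W = (4 + 2)/(1 - 3) + 4*(-9) = 6/(-2) - 36 = 6*(-1/2) - 36 = -3 - 36 = -39)
W/Z + 50/I(8) = -39/(-107) + 50/1 = -39*(-1/107) + 50*1 = 39/107 + 50 = 5389/107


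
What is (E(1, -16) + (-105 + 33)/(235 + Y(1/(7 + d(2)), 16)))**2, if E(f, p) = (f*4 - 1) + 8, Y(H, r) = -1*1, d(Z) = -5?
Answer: 19321/169 ≈ 114.33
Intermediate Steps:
Y(H, r) = -1
E(f, p) = 7 + 4*f (E(f, p) = (4*f - 1) + 8 = (-1 + 4*f) + 8 = 7 + 4*f)
(E(1, -16) + (-105 + 33)/(235 + Y(1/(7 + d(2)), 16)))**2 = ((7 + 4*1) + (-105 + 33)/(235 - 1))**2 = ((7 + 4) - 72/234)**2 = (11 - 72*1/234)**2 = (11 - 4/13)**2 = (139/13)**2 = 19321/169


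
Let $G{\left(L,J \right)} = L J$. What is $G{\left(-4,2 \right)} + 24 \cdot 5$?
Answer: $112$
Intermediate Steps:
$G{\left(L,J \right)} = J L$
$G{\left(-4,2 \right)} + 24 \cdot 5 = 2 \left(-4\right) + 24 \cdot 5 = -8 + 120 = 112$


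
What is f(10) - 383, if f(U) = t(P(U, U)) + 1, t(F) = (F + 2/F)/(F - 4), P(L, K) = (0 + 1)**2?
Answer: -383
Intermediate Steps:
P(L, K) = 1 (P(L, K) = 1**2 = 1)
t(F) = (F + 2/F)/(-4 + F)
f(U) = 0 (f(U) = (2 + 1**2)/(1*(-4 + 1)) + 1 = 1*(2 + 1)/(-3) + 1 = 1*(-1/3)*3 + 1 = -1 + 1 = 0)
f(10) - 383 = 0 - 383 = -383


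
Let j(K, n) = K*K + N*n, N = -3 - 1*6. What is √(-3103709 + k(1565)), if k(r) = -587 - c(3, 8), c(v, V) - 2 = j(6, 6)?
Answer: 6*I*√86230 ≈ 1761.9*I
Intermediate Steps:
N = -9 (N = -3 - 6 = -9)
j(K, n) = K² - 9*n (j(K, n) = K*K - 9*n = K² - 9*n)
c(v, V) = -16 (c(v, V) = 2 + (6² - 9*6) = 2 + (36 - 54) = 2 - 18 = -16)
k(r) = -571 (k(r) = -587 - 1*(-16) = -587 + 16 = -571)
√(-3103709 + k(1565)) = √(-3103709 - 571) = √(-3104280) = 6*I*√86230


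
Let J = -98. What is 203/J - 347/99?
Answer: -7729/1386 ≈ -5.5765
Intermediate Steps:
203/J - 347/99 = 203/(-98) - 347/99 = 203*(-1/98) - 347*1/99 = -29/14 - 347/99 = -7729/1386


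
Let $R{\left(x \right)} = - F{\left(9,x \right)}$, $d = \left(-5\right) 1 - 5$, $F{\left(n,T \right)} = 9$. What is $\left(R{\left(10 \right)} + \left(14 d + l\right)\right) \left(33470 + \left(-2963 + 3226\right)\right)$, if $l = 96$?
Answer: $-1787849$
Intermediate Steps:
$d = -10$ ($d = -5 - 5 = -10$)
$R{\left(x \right)} = -9$ ($R{\left(x \right)} = \left(-1\right) 9 = -9$)
$\left(R{\left(10 \right)} + \left(14 d + l\right)\right) \left(33470 + \left(-2963 + 3226\right)\right) = \left(-9 + \left(14 \left(-10\right) + 96\right)\right) \left(33470 + \left(-2963 + 3226\right)\right) = \left(-9 + \left(-140 + 96\right)\right) \left(33470 + 263\right) = \left(-9 - 44\right) 33733 = \left(-53\right) 33733 = -1787849$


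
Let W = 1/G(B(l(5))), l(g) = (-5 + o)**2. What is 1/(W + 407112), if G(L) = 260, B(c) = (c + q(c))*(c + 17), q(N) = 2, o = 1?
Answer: 260/105849121 ≈ 2.4563e-6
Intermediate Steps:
l(g) = 16 (l(g) = (-5 + 1)**2 = (-4)**2 = 16)
B(c) = (2 + c)*(17 + c) (B(c) = (c + 2)*(c + 17) = (2 + c)*(17 + c))
W = 1/260 ≈ 0.0038462
1/(W + 407112) = 1/(1/260 + 407112) = 1/(105849121/260) = 260/105849121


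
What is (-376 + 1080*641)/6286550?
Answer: 345952/3143275 ≈ 0.11006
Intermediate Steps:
(-376 + 1080*641)/6286550 = (-376 + 692280)*(1/6286550) = 691904*(1/6286550) = 345952/3143275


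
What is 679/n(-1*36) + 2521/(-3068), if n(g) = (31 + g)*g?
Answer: 101837/34515 ≈ 2.9505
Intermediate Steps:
n(g) = g*(31 + g)
679/n(-1*36) + 2521/(-3068) = 679/(((-1*36)*(31 - 1*36))) + 2521/(-3068) = 679/((-36*(31 - 36))) + 2521*(-1/3068) = 679/((-36*(-5))) - 2521/3068 = 679/180 - 2521/3068 = 101837/34515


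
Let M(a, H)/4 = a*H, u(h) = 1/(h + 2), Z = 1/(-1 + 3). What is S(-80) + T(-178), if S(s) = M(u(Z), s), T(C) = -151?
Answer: -279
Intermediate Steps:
Z = ½ (Z = 1/2 = ½ ≈ 0.50000)
u(h) = 1/(2 + h)
M(a, H) = 4*H*a (M(a, H) = 4*(a*H) = 4*(H*a) = 4*H*a)
S(s) = 8*s/5 (S(s) = 4*s/(2 + ½) = 4*s/(5/2) = 4*s*(⅖) = 8*s/5)
S(-80) + T(-178) = (8/5)*(-80) - 151 = -128 - 151 = -279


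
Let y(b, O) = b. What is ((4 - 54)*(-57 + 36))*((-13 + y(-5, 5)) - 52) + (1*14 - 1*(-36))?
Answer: -73450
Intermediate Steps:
((4 - 54)*(-57 + 36))*((-13 + y(-5, 5)) - 52) + (1*14 - 1*(-36)) = ((4 - 54)*(-57 + 36))*((-13 - 5) - 52) + (1*14 - 1*(-36)) = (-50*(-21))*(-18 - 52) + (14 + 36) = 1050*(-70) + 50 = -73500 + 50 = -73450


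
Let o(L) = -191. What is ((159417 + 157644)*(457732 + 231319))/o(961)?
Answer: -218471199111/191 ≈ -1.1438e+9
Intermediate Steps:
((159417 + 157644)*(457732 + 231319))/o(961) = ((159417 + 157644)*(457732 + 231319))/(-191) = (317061*689051)*(-1/191) = 218471199111*(-1/191) = -218471199111/191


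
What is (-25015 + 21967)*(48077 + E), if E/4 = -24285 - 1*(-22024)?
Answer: -118972584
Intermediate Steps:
E = -9044 (E = 4*(-24285 - 1*(-22024)) = 4*(-24285 + 22024) = 4*(-2261) = -9044)
(-25015 + 21967)*(48077 + E) = (-25015 + 21967)*(48077 - 9044) = -3048*39033 = -118972584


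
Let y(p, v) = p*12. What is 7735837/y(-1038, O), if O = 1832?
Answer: -7735837/12456 ≈ -621.05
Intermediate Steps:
y(p, v) = 12*p
7735837/y(-1038, O) = 7735837/((12*(-1038))) = 7735837/(-12456) = 7735837*(-1/12456) = -7735837/12456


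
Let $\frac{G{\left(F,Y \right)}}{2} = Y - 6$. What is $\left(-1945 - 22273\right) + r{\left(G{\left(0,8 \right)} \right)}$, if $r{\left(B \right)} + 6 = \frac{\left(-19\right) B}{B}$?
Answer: $-24243$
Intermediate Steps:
$G{\left(F,Y \right)} = -12 + 2 Y$ ($G{\left(F,Y \right)} = 2 \left(Y - 6\right) = 2 \left(-6 + Y\right) = -12 + 2 Y$)
$r{\left(B \right)} = -25$ ($r{\left(B \right)} = -6 + \frac{\left(-19\right) B}{B} = -6 - 19 = -25$)
$\left(-1945 - 22273\right) + r{\left(G{\left(0,8 \right)} \right)} = \left(-1945 - 22273\right) - 25 = -24218 - 25 = -24243$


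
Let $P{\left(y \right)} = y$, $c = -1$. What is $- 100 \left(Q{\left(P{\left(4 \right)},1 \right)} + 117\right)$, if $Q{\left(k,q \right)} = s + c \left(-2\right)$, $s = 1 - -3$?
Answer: $-12300$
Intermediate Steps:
$s = 4$ ($s = 1 + 3 = 4$)
$Q{\left(k,q \right)} = 6$ ($Q{\left(k,q \right)} = 4 - -2 = 4 + 2 = 6$)
$- 100 \left(Q{\left(P{\left(4 \right)},1 \right)} + 117\right) = - 100 \left(6 + 117\right) = \left(-100\right) 123 = -12300$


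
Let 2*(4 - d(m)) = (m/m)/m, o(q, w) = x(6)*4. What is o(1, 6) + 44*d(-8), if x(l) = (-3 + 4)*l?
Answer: 811/4 ≈ 202.75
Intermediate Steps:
x(l) = l (x(l) = 1*l = l)
o(q, w) = 24 (o(q, w) = 6*4 = 24)
d(m) = 4 - 1/(2*m) (d(m) = 4 - m/m/(2*m) = 4 - 1/(2*m))
o(1, 6) + 44*d(-8) = 24 + 44*(4 - 1/2/(-8)) = 24 + 44*(4 - 1/2*(-1/8)) = 24 + 44*(4 + 1/16) = 24 + 44*(65/16) = 24 + 715/4 = 811/4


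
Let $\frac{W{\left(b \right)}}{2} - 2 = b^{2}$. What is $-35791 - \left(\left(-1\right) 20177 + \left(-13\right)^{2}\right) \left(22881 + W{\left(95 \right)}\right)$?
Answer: $818991689$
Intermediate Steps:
$W{\left(b \right)} = 4 + 2 b^{2}$
$-35791 - \left(\left(-1\right) 20177 + \left(-13\right)^{2}\right) \left(22881 + W{\left(95 \right)}\right) = -35791 - \left(\left(-1\right) 20177 + \left(-13\right)^{2}\right) \left(22881 + \left(4 + 2 \cdot 95^{2}\right)\right) = -35791 - \left(-20177 + 169\right) \left(22881 + \left(4 + 2 \cdot 9025\right)\right) = -35791 - - 20008 \left(22881 + \left(4 + 18050\right)\right) = -35791 - - 20008 \left(22881 + 18054\right) = -35791 - \left(-20008\right) 40935 = -35791 - -819027480 = -35791 + 819027480 = 818991689$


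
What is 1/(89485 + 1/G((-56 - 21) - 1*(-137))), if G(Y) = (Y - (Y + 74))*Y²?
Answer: 266400/23838803999 ≈ 1.1175e-5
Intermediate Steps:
G(Y) = -74*Y² (G(Y) = (Y - (74 + Y))*Y² = (Y + (-74 - Y))*Y² = -74*Y²)
1/(89485 + 1/G((-56 - 21) - 1*(-137))) = 1/(89485 + 1/(-74*((-56 - 21) - 1*(-137))²)) = 1/(89485 + 1/(-74*(-77 + 137)²)) = 1/(89485 + 1/(-74*60²)) = 1/(89485 + 1/(-74*3600)) = 1/(89485 + 1/(-266400)) = 1/(89485 - 1/266400) = 1/(23838803999/266400) = 266400/23838803999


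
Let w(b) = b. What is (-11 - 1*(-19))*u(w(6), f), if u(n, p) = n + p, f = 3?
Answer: 72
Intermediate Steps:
(-11 - 1*(-19))*u(w(6), f) = (-11 - 1*(-19))*(6 + 3) = (-11 + 19)*9 = 8*9 = 72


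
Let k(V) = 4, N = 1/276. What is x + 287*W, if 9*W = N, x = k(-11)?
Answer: 10223/2484 ≈ 4.1155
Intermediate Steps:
N = 1/276 ≈ 0.0036232
x = 4
W = 1/2484 (W = (⅑)*(1/276) = 1/2484 ≈ 0.00040258)
x + 287*W = 4 + 287*(1/2484) = 4 + 287/2484 = 10223/2484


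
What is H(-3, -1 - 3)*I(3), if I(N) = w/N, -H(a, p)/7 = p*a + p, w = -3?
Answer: 56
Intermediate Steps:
H(a, p) = -7*p - 7*a*p (H(a, p) = -7*(p*a + p) = -7*(a*p + p) = -7*(p + a*p) = -7*p - 7*a*p)
I(N) = -3/N
H(-3, -1 - 3)*I(3) = (-7*(-1 - 3)*(1 - 3))*(-3/3) = (-7*(-4)*(-2))*(-3*⅓) = -56*(-1) = 56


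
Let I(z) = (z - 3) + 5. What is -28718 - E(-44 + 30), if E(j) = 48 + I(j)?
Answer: -28754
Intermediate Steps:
I(z) = 2 + z (I(z) = (-3 + z) + 5 = 2 + z)
E(j) = 50 + j (E(j) = 48 + (2 + j) = 50 + j)
-28718 - E(-44 + 30) = -28718 - (50 + (-44 + 30)) = -28718 - (50 - 14) = -28718 - 1*36 = -28718 - 36 = -28754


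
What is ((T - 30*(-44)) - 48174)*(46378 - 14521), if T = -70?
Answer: -1494857868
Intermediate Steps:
((T - 30*(-44)) - 48174)*(46378 - 14521) = ((-70 - 30*(-44)) - 48174)*(46378 - 14521) = ((-70 + 1320) - 48174)*31857 = (1250 - 48174)*31857 = -46924*31857 = -1494857868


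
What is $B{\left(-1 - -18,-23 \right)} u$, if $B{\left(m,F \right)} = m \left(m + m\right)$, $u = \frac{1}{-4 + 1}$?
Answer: $- \frac{578}{3} \approx -192.67$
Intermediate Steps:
$u = - \frac{1}{3}$ ($u = \frac{1}{-3} = - \frac{1}{3} \approx -0.33333$)
$B{\left(m,F \right)} = 2 m^{2}$ ($B{\left(m,F \right)} = m 2 m = 2 m^{2}$)
$B{\left(-1 - -18,-23 \right)} u = 2 \left(-1 - -18\right)^{2} \left(- \frac{1}{3}\right) = 2 \left(-1 + 18\right)^{2} \left(- \frac{1}{3}\right) = 2 \cdot 17^{2} \left(- \frac{1}{3}\right) = 2 \cdot 289 \left(- \frac{1}{3}\right) = 578 \left(- \frac{1}{3}\right) = - \frac{578}{3}$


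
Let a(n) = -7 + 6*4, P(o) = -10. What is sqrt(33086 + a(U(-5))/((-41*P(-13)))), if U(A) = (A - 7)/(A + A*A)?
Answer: 3*sqrt(617973730)/410 ≈ 181.90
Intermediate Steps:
U(A) = (-7 + A)/(A + A**2)
a(n) = 17 (a(n) = -7 + 24 = 17)
sqrt(33086 + a(U(-5))/((-41*P(-13)))) = sqrt(33086 + 17/((-41*(-10)))) = sqrt(33086 + 17/410) = sqrt(13565277/410) = 3*sqrt(617973730)/410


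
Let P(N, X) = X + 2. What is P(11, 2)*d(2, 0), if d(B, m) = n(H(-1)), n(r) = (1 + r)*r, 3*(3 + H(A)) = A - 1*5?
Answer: 80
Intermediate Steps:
P(N, X) = 2 + X
H(A) = -14/3 + A/3 (H(A) = -3 + (A - 1*5)/3 = -3 + (A - 5)/3 = -3 + (-5 + A)/3 = -3 + (-5/3 + A/3) = -14/3 + A/3)
n(r) = r*(1 + r)
d(B, m) = 20 (d(B, m) = (-14/3 + (⅓)*(-1))*(1 + (-14/3 + (⅓)*(-1))) = (-14/3 - ⅓)*(1 + (-14/3 - ⅓)) = -5*(1 - 5) = -5*(-4) = 20)
P(11, 2)*d(2, 0) = (2 + 2)*20 = 4*20 = 80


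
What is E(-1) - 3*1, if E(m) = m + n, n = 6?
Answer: 2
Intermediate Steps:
E(m) = 6 + m (E(m) = m + 6 = 6 + m)
E(-1) - 3*1 = (6 - 1) - 3*1 = 5 - 3 = 2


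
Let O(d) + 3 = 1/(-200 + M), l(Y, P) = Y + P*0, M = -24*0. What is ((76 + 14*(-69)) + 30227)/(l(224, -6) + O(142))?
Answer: 1955800/14733 ≈ 132.75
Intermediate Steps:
M = 0
l(Y, P) = Y (l(Y, P) = Y + 0 = Y)
O(d) = -601/200 (O(d) = -3 + 1/(-200 + 0) = -3 + 1/(-200) = -3 - 1/200 = -601/200)
((76 + 14*(-69)) + 30227)/(l(224, -6) + O(142)) = ((76 + 14*(-69)) + 30227)/(224 - 601/200) = ((76 - 966) + 30227)/(44199/200) = (-890 + 30227)*(200/44199) = 29337*(200/44199) = 1955800/14733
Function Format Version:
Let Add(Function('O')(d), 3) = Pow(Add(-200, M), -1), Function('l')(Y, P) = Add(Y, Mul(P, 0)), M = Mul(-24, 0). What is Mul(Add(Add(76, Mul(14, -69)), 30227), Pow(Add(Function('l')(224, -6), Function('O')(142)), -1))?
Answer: Rational(1955800, 14733) ≈ 132.75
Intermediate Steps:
M = 0
Function('l')(Y, P) = Y (Function('l')(Y, P) = Add(Y, 0) = Y)
Function('O')(d) = Rational(-601, 200) (Function('O')(d) = Add(-3, Pow(Add(-200, 0), -1)) = Add(-3, Pow(-200, -1)) = Add(-3, Rational(-1, 200)) = Rational(-601, 200))
Mul(Add(Add(76, Mul(14, -69)), 30227), Pow(Add(Function('l')(224, -6), Function('O')(142)), -1)) = Mul(Add(Add(76, Mul(14, -69)), 30227), Pow(Add(224, Rational(-601, 200)), -1)) = Mul(Add(Add(76, -966), 30227), Pow(Rational(44199, 200), -1)) = Mul(Add(-890, 30227), Rational(200, 44199)) = Mul(29337, Rational(200, 44199)) = Rational(1955800, 14733)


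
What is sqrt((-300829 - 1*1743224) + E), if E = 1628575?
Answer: I*sqrt(415478) ≈ 644.58*I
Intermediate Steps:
sqrt((-300829 - 1*1743224) + E) = sqrt((-300829 - 1*1743224) + 1628575) = sqrt((-300829 - 1743224) + 1628575) = sqrt(-2044053 + 1628575) = sqrt(-415478) = I*sqrt(415478)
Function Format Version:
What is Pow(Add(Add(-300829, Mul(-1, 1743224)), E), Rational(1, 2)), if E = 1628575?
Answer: Mul(I, Pow(415478, Rational(1, 2))) ≈ Mul(644.58, I)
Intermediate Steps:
Pow(Add(Add(-300829, Mul(-1, 1743224)), E), Rational(1, 2)) = Pow(Add(Add(-300829, Mul(-1, 1743224)), 1628575), Rational(1, 2)) = Pow(Add(Add(-300829, -1743224), 1628575), Rational(1, 2)) = Pow(Add(-2044053, 1628575), Rational(1, 2)) = Pow(-415478, Rational(1, 2)) = Mul(I, Pow(415478, Rational(1, 2)))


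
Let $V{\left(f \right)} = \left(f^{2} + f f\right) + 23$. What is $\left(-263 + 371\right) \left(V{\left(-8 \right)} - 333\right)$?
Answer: $-19656$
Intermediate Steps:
$V{\left(f \right)} = 23 + 2 f^{2}$ ($V{\left(f \right)} = \left(f^{2} + f^{2}\right) + 23 = 2 f^{2} + 23 = 23 + 2 f^{2}$)
$\left(-263 + 371\right) \left(V{\left(-8 \right)} - 333\right) = \left(-263 + 371\right) \left(\left(23 + 2 \left(-8\right)^{2}\right) - 333\right) = 108 \left(\left(23 + 2 \cdot 64\right) - 333\right) = 108 \left(\left(23 + 128\right) - 333\right) = 108 \left(151 - 333\right) = 108 \left(-182\right) = -19656$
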